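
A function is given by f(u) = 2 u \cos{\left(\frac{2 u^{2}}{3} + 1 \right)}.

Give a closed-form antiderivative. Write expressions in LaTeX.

An antiderivative is F(u) = \frac{3 \sin{\left(\frac{2 u^{2}}{3} + 1 \right)}}{2}.

The substitution w = \frac{2 u^{2}}{3} + 1 works: f is exactly (dF/dw)*(dw/du) for that inner function.
Check: d/du[\frac{3 \sin{\left(\frac{2 u^{2}}{3} + 1 \right)}}{2}] = 2 u \cos{\left(\frac{2 u^{2}}{3} + 1 \right)} = f(u).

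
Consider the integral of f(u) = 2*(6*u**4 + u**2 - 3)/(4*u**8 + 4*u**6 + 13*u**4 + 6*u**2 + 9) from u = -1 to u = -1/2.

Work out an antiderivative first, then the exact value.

Recognize the product-rule pattern: f = v'r + vr' with v = -u, r = 1/(u**4 + u**2/2 + 3/2), so integration by parts undoes it.
F(u) = -2*u/(2*u**4 + u**2 + 3) is an antiderivative of f.
Check: d/du[-2*u/(2*u**4 + u**2 + 3)] = (12*u**4 + 2*u**2 - 6)/(4*u**8 + 4*u**6 + 13*u**4 + 6*u**2 + 9), which equals f(u).
F(-1/2) = 8/27; F(-1) = 1/3.
Integral = F(-1/2) - F(-1) = -1/27.

Antiderivative: F(u) = -2*u/(2*u**4 + u**2 + 3); value = -1/27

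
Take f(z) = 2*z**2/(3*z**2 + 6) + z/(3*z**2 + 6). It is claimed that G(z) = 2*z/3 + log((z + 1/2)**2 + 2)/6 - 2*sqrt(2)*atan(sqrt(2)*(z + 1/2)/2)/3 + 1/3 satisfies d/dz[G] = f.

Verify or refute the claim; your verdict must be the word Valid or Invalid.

Invalid: d/dz[G] - f = (-2*z**2 + 15*z + 8)/(12*z**4 + 12*z**3 + 51*z**2 + 24*z + 54), which is not 0.

d/dz[G] = (8*z**2 + 12*z + 4)/(12*z**2 + 12*z + 27)
d/dz[G] - f(z) = (-2*z**2 + 15*z + 8)/(12*z**4 + 12*z**3 + 51*z**2 + 24*z + 54) != 0.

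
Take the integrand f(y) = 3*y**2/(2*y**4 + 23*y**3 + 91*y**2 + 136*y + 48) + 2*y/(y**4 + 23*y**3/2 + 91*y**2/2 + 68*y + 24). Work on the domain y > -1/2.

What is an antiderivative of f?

An antiderivative is F(y) = -log(y + 1/2)/49 - 3*log(y + 3) + 148*log(y + 4)/49 - 32/(7*y + 28).

The denominator factors as (y + 3)*(y + 4)**2*(2*y + 1); partial fractions split f into directly integrable pieces: -2/(49*(2*y + 1)) + 148/(49*(y + 4)) + 32/(7*(y + 4)**2) - 3/(y + 3).
Check: d/dy[-log(y + 1/2)/49 - 3*log(y + 3) + 148*log(y + 4)/49 - 32/(7*y + 28)] = (3*y**2 + 4*y)/(2*y**4 + 23*y**3 + 91*y**2 + 136*y + 48), which equals f(y).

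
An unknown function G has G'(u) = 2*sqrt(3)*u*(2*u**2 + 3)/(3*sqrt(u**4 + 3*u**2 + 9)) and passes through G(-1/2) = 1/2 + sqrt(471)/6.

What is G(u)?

G(u) = 2*sqrt(u**4/3 + u**2 + 3) + 1/2

G'(u) matches the chain-rule pattern g'(h)*h' with inner function h(u) = u**4/3 + u**2 + 3; substituting w = h(u) collapses the integral.
A general antiderivative is 2*sqrt(u**4/3 + u**2 + 3) + C.
The condition gives C = 1/2 + sqrt(471)/6 - (sqrt(471)/6) = 1/2.
So G(u) = 2*sqrt(u**4/3 + u**2 + 3) + 1/2.
Check: d/du[2*sqrt(u**4/3 + u**2 + 3) + 1/2] = (4*sqrt(3)*u**3 + 6*sqrt(3)*u)/(3*sqrt(u**4 + 3*u**2 + 9)), which equals G'(u).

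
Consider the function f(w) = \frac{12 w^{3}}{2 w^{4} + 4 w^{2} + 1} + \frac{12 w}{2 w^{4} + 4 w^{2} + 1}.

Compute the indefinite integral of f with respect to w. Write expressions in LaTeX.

The substitution u = w^{4} + 2 w^{2} + \frac{1}{2} works: f is exactly (dF/du)*(du/dw) for that inner function.
Check: d/dw[\frac{3 \log{\left(w^{4} + 2 w^{2} + \frac{1}{2} \right)}}{2}] = \frac{12 w^{3} + 12 w}{2 w^{4} + 4 w^{2} + 1}, which equals f(w).

F(w) = \frac{3 \log{\left(w^{4} + 2 w^{2} + \frac{1}{2} \right)}}{2} + C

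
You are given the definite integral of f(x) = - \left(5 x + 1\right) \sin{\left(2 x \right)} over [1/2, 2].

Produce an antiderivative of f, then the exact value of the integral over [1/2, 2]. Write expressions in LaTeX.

Since d/dx undoes antidifferentiation here, F'(x) = f(x) is required of F(x).
F(x) = \frac{5 x \cos{\left(2 x \right)}}{2} - \frac{5 \sin{\left(2 x \right)}}{4} + \frac{\cos{\left(2 x \right)}}{2} is an antiderivative of f.
Check: d/dx[\frac{5 x \cos{\left(2 x \right)}}{2} - \frac{5 \sin{\left(2 x \right)}}{4} + \frac{\cos{\left(2 x \right)}}{2}] = - 5 x \sin{\left(2 x \right)} - \sin{\left(2 x \right)}, which equals f(x).
F(2) = \frac{11 \cos{\left(4 \right)}}{2} - \frac{5 \sin{\left(4 \right)}}{4}; F(1/2) = - \frac{5 \sin{\left(1 \right)}}{4} + \frac{7 \cos{\left(1 \right)}}{4}.
Integral = F(2) - F(1/2) = \frac{11 \cos{\left(4 \right)}}{2} - \frac{7 \cos{\left(1 \right)}}{4} - \frac{5 \sin{\left(4 \right)}}{4} + \frac{5 \sin{\left(1 \right)}}{4}.

Antiderivative: F(x) = \frac{5 x \cos{\left(2 x \right)}}{2} - \frac{5 \sin{\left(2 x \right)}}{4} + \frac{\cos{\left(2 x \right)}}{2}; value = \frac{11 \cos{\left(4 \right)}}{2} - \frac{7 \cos{\left(1 \right)}}{4} - \frac{5 \sin{\left(4 \right)}}{4} + \frac{5 \sin{\left(1 \right)}}{4}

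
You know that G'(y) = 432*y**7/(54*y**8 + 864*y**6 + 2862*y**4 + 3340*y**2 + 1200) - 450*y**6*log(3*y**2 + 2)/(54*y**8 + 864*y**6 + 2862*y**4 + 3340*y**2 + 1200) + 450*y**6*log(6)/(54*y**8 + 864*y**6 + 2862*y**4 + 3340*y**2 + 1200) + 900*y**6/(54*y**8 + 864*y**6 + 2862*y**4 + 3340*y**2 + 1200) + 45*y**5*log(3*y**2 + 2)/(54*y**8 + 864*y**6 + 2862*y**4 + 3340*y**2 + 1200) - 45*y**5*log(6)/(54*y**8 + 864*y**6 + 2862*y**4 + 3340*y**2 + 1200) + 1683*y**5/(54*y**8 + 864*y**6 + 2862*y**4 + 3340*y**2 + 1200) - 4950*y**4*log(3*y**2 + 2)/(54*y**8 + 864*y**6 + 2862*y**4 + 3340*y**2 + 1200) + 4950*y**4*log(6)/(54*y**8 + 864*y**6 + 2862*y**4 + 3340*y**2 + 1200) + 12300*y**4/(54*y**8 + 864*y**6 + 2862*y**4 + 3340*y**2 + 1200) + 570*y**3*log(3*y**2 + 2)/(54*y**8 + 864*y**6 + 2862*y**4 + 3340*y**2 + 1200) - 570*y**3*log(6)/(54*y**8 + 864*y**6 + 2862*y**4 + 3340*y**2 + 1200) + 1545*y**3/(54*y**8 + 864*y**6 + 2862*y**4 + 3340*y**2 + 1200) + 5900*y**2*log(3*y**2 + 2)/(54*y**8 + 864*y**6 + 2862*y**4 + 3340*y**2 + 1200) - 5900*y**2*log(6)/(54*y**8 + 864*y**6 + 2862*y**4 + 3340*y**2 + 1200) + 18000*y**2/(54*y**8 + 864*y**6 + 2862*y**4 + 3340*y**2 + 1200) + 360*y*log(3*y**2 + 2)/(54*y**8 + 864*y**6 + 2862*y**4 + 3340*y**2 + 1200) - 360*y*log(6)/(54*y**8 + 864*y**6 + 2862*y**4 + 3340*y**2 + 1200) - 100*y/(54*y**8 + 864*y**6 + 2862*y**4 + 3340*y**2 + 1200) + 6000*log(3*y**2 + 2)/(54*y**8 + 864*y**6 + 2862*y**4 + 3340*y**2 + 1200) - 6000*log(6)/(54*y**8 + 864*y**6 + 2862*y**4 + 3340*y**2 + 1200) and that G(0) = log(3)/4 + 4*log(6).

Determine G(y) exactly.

The integrand splits into summands that can be handled one at a time.
A general antiderivative is 5*(5*y - 1/4)*log(y**2/2 + 1/3)/(3*(y**2 + 5/3)) + 4*log(y**2/2 + 6) + C.
The condition gives C = log(3)/4 + 4*log(6) - (log(3)/4 + 4*log(6)) = 0.
So G(y) = (48*y**2*log(y**2/2 + 6) + 100*y*log(3*y**2 + 2) - 100*y*log(6) + 80*log(y**2/2 + 6) - 5*log(3*y**2 + 2) + 5*log(6))/(12*y**2 + 20).
Check: d/dy[(48*y**2*log(y**2/2 + 6) + 100*y*log(3*y**2 + 2) - 100*y*log(6) + 80*log(y**2/2 + 6) - 5*log(3*y**2 + 2) + 5*log(6))/(12*y**2 + 20)] = (432*y**7 - 450*y**6*log(3*y**2 + 2) + 450*y**6*log(6) + 900*y**6 + 45*y**5*log(3*y**2 + 2) - 45*y**5*log(6) + 1683*y**5 - 4950*y**4*log(3*y**2 + 2) + 4950*y**4*log(6) + 12300*y**4 + 570*y**3*log(3*y**2 + 2) - 570*y**3*log(6) + 1545*y**3 + 5900*y**2*log(3*y**2 + 2) - 5900*y**2*log(6) + 18000*y**2 + 360*y*log(3*y**2 + 2) - 360*y*log(6) - 100*y + 6000*log(3*y**2 + 2) - 6000*log(6))/(54*y**8 + 864*y**6 + 2862*y**4 + 3340*y**2 + 1200), which equals G'(y).

G(y) = (48*y**2*log(y**2/2 + 6) + 100*y*log(3*y**2 + 2) - 100*y*log(6) + 80*log(y**2/2 + 6) - 5*log(3*y**2 + 2) + 5*log(6))/(12*y**2 + 20)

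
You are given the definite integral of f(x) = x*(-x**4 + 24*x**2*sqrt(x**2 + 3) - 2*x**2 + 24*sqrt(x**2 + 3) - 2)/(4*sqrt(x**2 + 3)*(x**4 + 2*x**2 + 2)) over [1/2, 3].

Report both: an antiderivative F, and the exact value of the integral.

Antiderivative: F(x) = (-sqrt(x**2 + 3) + 6*log(x**4/2 + x**2 + 1))/4; value = -sqrt(3)/2 - 3*log(41/32)/2 + sqrt(13)/8 + 3*log(101/2)/2

Check any antiderivative F(x) by computing F'(x) and comparing it with f(x).
F(x) = (-sqrt(x**2 + 3) + 6*log(x**4/2 + x**2 + 1))/4 is an antiderivative of f.
Check: d/dx[(-sqrt(x**2 + 3) + 6*log(x**4/2 + x**2 + 1))/4] = (-x**5 + 24*x**3*sqrt(x**2 + 3) - 2*x**3 + 24*x*sqrt(x**2 + 3) - 2*x)/(4*x**4*sqrt(x**2 + 3) + 8*x**2*sqrt(x**2 + 3) + 8*sqrt(x**2 + 3)), which equals f(x).
F(3) = -sqrt(3)/2 + 3*log(101/2)/2; F(1/2) = -sqrt(13)/8 + 3*log(41/32)/2.
Integral = F(3) - F(1/2) = -sqrt(3)/2 - 3*log(41/32)/2 + sqrt(13)/8 + 3*log(101/2)/2.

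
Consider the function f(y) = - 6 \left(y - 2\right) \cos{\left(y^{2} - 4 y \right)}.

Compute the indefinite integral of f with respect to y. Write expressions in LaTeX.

F(y) = - 3 \sin{\left(y^{2} - 4 y \right)} + C

f matches the chain-rule pattern g'(h)*h' with inner function h(y) = y^{2} - 4 y; substituting u = h(y) collapses the integral.
Check: d/dy[- 3 \sin{\left(y^{2} - 4 y \right)}] = - 6 y \cos{\left(y^{2} - 4 y \right)} + 12 \cos{\left(y^{2} - 4 y \right)}, which equals f(y).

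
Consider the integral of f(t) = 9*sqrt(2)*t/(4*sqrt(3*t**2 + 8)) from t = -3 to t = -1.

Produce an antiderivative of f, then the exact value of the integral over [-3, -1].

Antiderivative: F(t) = 3*sqrt(2)*sqrt(3*t**2 + 8)/4; value = -3*sqrt(70)/4 + 3*sqrt(22)/4

f matches the chain-rule pattern g'(h)*h' with inner function h(t) = 3*t**2/2 + 4; substituting u = h(t) collapses the integral.
F(t) = 3*sqrt(2)*sqrt(3*t**2 + 8)/4 is an antiderivative of f.
Check: d/dt[3*sqrt(2)*sqrt(3*t**2 + 8)/4] = 9*sqrt(2)*t/(4*sqrt(3*t**2 + 8)) = f(t).
F(-1) = 3*sqrt(22)/4; F(-3) = 3*sqrt(70)/4.
Integral = F(-1) - F(-3) = -3*sqrt(70)/4 + 3*sqrt(22)/4.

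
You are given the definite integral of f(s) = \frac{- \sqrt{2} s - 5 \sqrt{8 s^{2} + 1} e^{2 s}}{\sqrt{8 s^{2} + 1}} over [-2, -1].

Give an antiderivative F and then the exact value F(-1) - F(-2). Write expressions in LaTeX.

Since d/ds undoes antidifferentiation here, F'(s) = f(s) is required of F(s).
F(s) = - \frac{\sqrt{4 s^{2} + \frac{1}{2}}}{4} - \frac{5 e^{2 s}}{2} is an antiderivative of f.
Check: d/ds[- \frac{\sqrt{4 s^{2} + \frac{1}{2}}}{4} - \frac{5 e^{2 s}}{2}] = \frac{- \sqrt{2} s - 5 \sqrt{8 s^{2} + 1} e^{2 s}}{\sqrt{8 s^{2} + 1}} = f(s).
F(-1) = - \frac{3 \sqrt{2}}{8} - \frac{5}{2 e^{2}}; F(-2) = - \frac{\sqrt{66}}{8} - \frac{5}{2 e^{4}}.
Integral = F(-1) - F(-2) = - \frac{3 \sqrt{2}}{8} - \frac{5}{2 e^{2}} + \frac{5}{2 e^{4}} + \frac{\sqrt{66}}{8}.

Antiderivative: F(s) = - \frac{\sqrt{4 s^{2} + \frac{1}{2}}}{4} - \frac{5 e^{2 s}}{2}; value = - \frac{3 \sqrt{2}}{8} - \frac{5}{2 e^{2}} + \frac{5}{2 e^{4}} + \frac{\sqrt{66}}{8}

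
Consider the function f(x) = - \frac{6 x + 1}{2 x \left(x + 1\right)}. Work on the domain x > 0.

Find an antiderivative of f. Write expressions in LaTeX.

An antiderivative is F(x) = - \frac{\log{\left(x \right)}}{2} - \frac{5 \log{\left(x + 1 \right)}}{2}.

The denominator factors as 2 x \left(x + 1\right); partial fractions split f into directly integrable pieces: - \frac{5}{2 \left(x + 1\right)} - \frac{1}{2 x}.
Check: d/dx[- \frac{\log{\left(x \right)}}{2} - \frac{5 \log{\left(x + 1 \right)}}{2}] = \frac{- 6 x - 1}{2 x^{2} + 2 x}, which equals f(x).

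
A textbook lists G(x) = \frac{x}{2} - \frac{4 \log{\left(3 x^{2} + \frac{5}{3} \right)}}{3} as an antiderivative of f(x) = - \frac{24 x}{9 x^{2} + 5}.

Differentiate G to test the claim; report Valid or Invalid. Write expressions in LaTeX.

d/dx[G] = \frac{9 x^{2} - 48 x + 5}{18 x^{2} + 10}
d/dx[G] - f(x) = \frac{1}{2} != 0.

Invalid: d/dx[G] - f = \frac{1}{2}, which is not 0.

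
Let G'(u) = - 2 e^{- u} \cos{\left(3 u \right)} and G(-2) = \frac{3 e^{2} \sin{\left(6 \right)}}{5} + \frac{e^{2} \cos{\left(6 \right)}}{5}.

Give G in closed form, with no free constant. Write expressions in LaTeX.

Any candidate G(u) must reproduce the stated G'(u) exactly.
A general antiderivative is - \frac{3 e^{- u} \sin{\left(3 u \right)}}{5} + \frac{e^{- u} \cos{\left(3 u \right)}}{5} + C.
The condition gives C = \frac{3 e^{2} \sin{\left(6 \right)}}{5} + \frac{e^{2} \cos{\left(6 \right)}}{5} - (\frac{3 e^{2} \sin{\left(6 \right)}}{5} + \frac{e^{2} \cos{\left(6 \right)}}{5}) = 0.
So G(u) = - \frac{3 e^{- u} \sin{\left(3 u \right)}}{5} + \frac{e^{- u} \cos{\left(3 u \right)}}{5}.
Check: d/du[- \frac{3 e^{- u} \sin{\left(3 u \right)}}{5} + \frac{e^{- u} \cos{\left(3 u \right)}}{5}] = - 2 e^{- u} \cos{\left(3 u \right)} = G'(u).

G(u) = - \frac{3 e^{- u} \sin{\left(3 u \right)}}{5} + \frac{e^{- u} \cos{\left(3 u \right)}}{5}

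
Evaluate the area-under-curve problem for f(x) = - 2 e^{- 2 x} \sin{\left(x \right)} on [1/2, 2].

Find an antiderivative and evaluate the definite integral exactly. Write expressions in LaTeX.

Antiderivative: F(x) = \frac{2 \left(2 \sin{\left(x \right)} + \cos{\left(x \right)}\right) e^{- 2 x}}{5}; value = - \frac{4 \sin{\left(\frac{1}{2} \right)}}{5 e} - \frac{2 \cos{\left(\frac{1}{2} \right)}}{5 e} + \frac{2 \cos{\left(2 \right)}}{5 e^{4}} + \frac{4 \sin{\left(2 \right)}}{5 e^{4}}

Recover f(x) by differentiating a candidate F(x); any mismatch rules it out.
F(x) = \frac{2 \left(2 \sin{\left(x \right)} + \cos{\left(x \right)}\right) e^{- 2 x}}{5} is an antiderivative of f.
Check: d/dx[\frac{2 \left(2 \sin{\left(x \right)} + \cos{\left(x \right)}\right) e^{- 2 x}}{5}] = - 2 e^{- 2 x} \sin{\left(x \right)} = f(x).
F(2) = \frac{2 \cos{\left(2 \right)}}{5 e^{4}} + \frac{4 \sin{\left(2 \right)}}{5 e^{4}}; F(1/2) = \frac{2 \cos{\left(\frac{1}{2} \right)}}{5 e} + \frac{4 \sin{\left(\frac{1}{2} \right)}}{5 e}.
Integral = F(2) - F(1/2) = - \frac{4 \sin{\left(\frac{1}{2} \right)}}{5 e} - \frac{2 \cos{\left(\frac{1}{2} \right)}}{5 e} + \frac{2 \cos{\left(2 \right)}}{5 e^{4}} + \frac{4 \sin{\left(2 \right)}}{5 e^{4}}.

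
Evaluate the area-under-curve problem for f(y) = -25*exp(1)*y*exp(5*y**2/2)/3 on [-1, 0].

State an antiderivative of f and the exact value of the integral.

Antiderivative: F(y) = -5*exp(5*y**2/2 + 1)/3; value = -5*exp(1)/3 + 5*exp(7/2)/3

The substitution u = 5*y**2/2 + 1 works: f is exactly (dF/du)*(du/dy) for that inner function.
F(y) = -5*exp(5*y**2/2 + 1)/3 is an antiderivative of f.
Check: d/dy[-5*exp(5*y**2/2 + 1)/3] = -25*exp(1)*y*exp(5*y**2/2)/3 = f(y).
F(0) = -5*exp(1)/3; F(-1) = -5*exp(7/2)/3.
Integral = F(0) - F(-1) = -5*exp(1)/3 + 5*exp(7/2)/3.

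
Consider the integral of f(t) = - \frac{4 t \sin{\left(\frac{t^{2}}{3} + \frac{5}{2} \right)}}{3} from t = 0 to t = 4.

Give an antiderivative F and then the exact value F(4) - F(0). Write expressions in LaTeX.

f matches the chain-rule pattern g'(h)*h' with inner function h(t) = \frac{t^{2}}{3} + \frac{5}{2}; substituting u = h(t) collapses the integral.
F(t) = 2 \cos{\left(\frac{t^{2}}{3} + \frac{5}{2} \right)} is an antiderivative of f.
Check: d/dt[2 \cos{\left(\frac{t^{2}}{3} + \frac{5}{2} \right)}] = - \frac{4 t \sin{\left(\frac{t^{2}}{3} + \frac{5}{2} \right)}}{3} = f(t).
F(4) = 2 \cos{\left(\frac{47}{6} \right)}; F(0) = 2 \cos{\left(\frac{5}{2} \right)}.
Integral = F(4) - F(0) = 2 \cos{\left(\frac{47}{6} \right)} - 2 \cos{\left(\frac{5}{2} \right)}.

Antiderivative: F(t) = 2 \cos{\left(\frac{t^{2}}{3} + \frac{5}{2} \right)}; value = 2 \cos{\left(\frac{47}{6} \right)} - 2 \cos{\left(\frac{5}{2} \right)}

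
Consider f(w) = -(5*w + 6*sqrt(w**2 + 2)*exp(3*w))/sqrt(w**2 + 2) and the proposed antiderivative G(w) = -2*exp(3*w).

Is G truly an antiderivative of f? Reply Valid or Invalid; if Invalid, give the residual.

Invalid: d/dw[G] - f = 5*w/sqrt(w**2 + 2), which is not 0.

d/dw[G] = -6*exp(3*w)
d/dw[G] - f(w) = 5*w/sqrt(w**2 + 2) != 0.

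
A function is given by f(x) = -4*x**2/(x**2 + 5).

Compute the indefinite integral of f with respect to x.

An antiderivative F(x) passes only if d/dx[F] lands on f(x) exactly.
Check: d/dx[-4*x + 4*sqrt(5)*atan(sqrt(5)*x/5)] = -4*x**2/(x**2 + 5) = f(x).

F(x) = -4*x + 4*sqrt(5)*atan(sqrt(5)*x/5) + C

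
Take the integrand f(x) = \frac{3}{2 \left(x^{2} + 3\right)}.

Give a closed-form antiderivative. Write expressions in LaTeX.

An antiderivative is F(x) = \frac{\sqrt{3} \operatorname{atan}{\left(\frac{\sqrt{3} x}{3} \right)}}{2}.

A first test for any F(x): its x-derivative must equal f(x) identically.
Check: d/dx[\frac{\sqrt{3} \operatorname{atan}{\left(\frac{\sqrt{3} x}{3} \right)}}{2}] = \frac{3}{2 x^{2} + 6}, which equals f(x).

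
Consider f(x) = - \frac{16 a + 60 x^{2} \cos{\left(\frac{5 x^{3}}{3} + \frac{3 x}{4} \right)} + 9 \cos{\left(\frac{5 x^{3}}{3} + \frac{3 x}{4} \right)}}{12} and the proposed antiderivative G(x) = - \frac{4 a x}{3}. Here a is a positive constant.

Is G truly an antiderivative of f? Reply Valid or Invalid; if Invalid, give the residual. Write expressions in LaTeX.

Invalid: d/dx[G] - f = 5 x^{2} \cos{\left(\frac{5 x^{3}}{3} + \frac{3 x}{4} \right)} + \frac{3 \cos{\left(\frac{5 x^{3}}{3} + \frac{3 x}{4} \right)}}{4}, which is not 0.

d/dx[G] = - \frac{4 a}{3}
d/dx[G] - f(x) = 5 x^{2} \cos{\left(\frac{5 x^{3}}{3} + \frac{3 x}{4} \right)} + \frac{3 \cos{\left(\frac{5 x^{3}}{3} + \frac{3 x}{4} \right)}}{4} != 0.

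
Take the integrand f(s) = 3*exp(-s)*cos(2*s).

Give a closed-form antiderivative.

An antiderivative is F(s) = (6*sin(2*s) - 3*cos(2*s))*exp(-s)/5.

Recover f(s) by differentiating a candidate F(s); any mismatch rules it out.
Check: d/ds[(6*sin(2*s) - 3*cos(2*s))*exp(-s)/5] = 3*exp(-s)*cos(2*s) = f(s).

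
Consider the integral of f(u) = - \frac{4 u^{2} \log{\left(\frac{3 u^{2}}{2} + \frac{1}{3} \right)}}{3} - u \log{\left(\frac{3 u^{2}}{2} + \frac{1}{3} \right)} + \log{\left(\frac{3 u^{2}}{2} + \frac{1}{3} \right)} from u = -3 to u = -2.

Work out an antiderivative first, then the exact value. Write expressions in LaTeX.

Integrate term by term and add the pieces.
F(u) = - \frac{4 u^{3} \log{\left(9 u^{2} + 2 \right)}}{9} + \frac{8 u^{3}}{27} + \frac{4 u^{3} \log{\left(6 \right)}}{9} - \frac{u^{2} \log{\left(9 u^{2} + 2 \right)}}{2} + \frac{u^{2}}{2} + \frac{u^{2} \log{\left(6 \right)}}{2} + u \log{\left(9 u^{2} + 2 \right)} - \frac{178 u}{81} - u \log{\left(6 \right)} - \frac{\log{\left(u^{2} + \frac{2}{9} \right)}}{9} + \frac{178 \sqrt{2} \operatorname{atan}{\left(\frac{3 \sqrt{2} u}{2} \right)}}{243} is an antiderivative of f.
Check: d/du[- \frac{4 u^{3} \log{\left(9 u^{2} + 2 \right)}}{9} + \frac{8 u^{3}}{27} + \frac{4 u^{3} \log{\left(6 \right)}}{9} - \frac{u^{2} \log{\left(9 u^{2} + 2 \right)}}{2} + \frac{u^{2}}{2} + \frac{u^{2} \log{\left(6 \right)}}{2} + u \log{\left(9 u^{2} + 2 \right)} - \frac{178 u}{81} - u \log{\left(6 \right)} - \frac{\log{\left(u^{2} + \frac{2}{9} \right)}}{9} + \frac{178 \sqrt{2} \operatorname{atan}{\left(\frac{3 \sqrt{2} u}{2} \right)}}{243}] = - \frac{4 u^{2} \log{\left(9 u^{2} + 2 \right)}}{3} + \frac{4 u^{2} \log{\left(6 \right)}}{3} - u \log{\left(9 u^{2} + 2 \right)} + u \log{\left(6 \right)} + \log{\left(9 u^{2} + 2 \right)} - \log{\left(6 \right)}, which equals f(u).
F(-2) = - \frac{4 \log{\left(38 \right)}}{9} - \frac{178 \sqrt{2} \operatorname{atan}{\left(3 \sqrt{2} \right)}}{243} - \frac{\log{\left(\frac{38}{9} \right)}}{9} + \frac{4 \log{\left(6 \right)}}{9} + \frac{326}{81}; F(-3) = - \frac{9 \log{\left(6 \right)}}{2} - \frac{178 \sqrt{2} \operatorname{atan}{\left(\frac{9 \sqrt{2}}{2} \right)}}{243} - \frac{\log{\left(\frac{83}{9} \right)}}{9} + \frac{167}{54} + \frac{9 \log{\left(83 \right)}}{2}.
Integral = F(-2) - F(-3) = - \frac{9 \log{\left(\frac{83}{6} \right)}}{2} - \frac{178 \sqrt{2} \operatorname{atan}{\left(3 \sqrt{2} \right)}}{243} - \frac{4 \log{\left(\frac{19}{3} \right)}}{9} - \frac{\log{\left(\frac{38}{9} \right)}}{9} + \frac{\log{\left(\frac{83}{9} \right)}}{9} + \frac{151}{162} + \frac{178 \sqrt{2} \operatorname{atan}{\left(\frac{9 \sqrt{2}}{2} \right)}}{243}.

Antiderivative: F(u) = - \frac{4 u^{3} \log{\left(9 u^{2} + 2 \right)}}{9} + \frac{8 u^{3}}{27} + \frac{4 u^{3} \log{\left(6 \right)}}{9} - \frac{u^{2} \log{\left(9 u^{2} + 2 \right)}}{2} + \frac{u^{2}}{2} + \frac{u^{2} \log{\left(6 \right)}}{2} + u \log{\left(9 u^{2} + 2 \right)} - \frac{178 u}{81} - u \log{\left(6 \right)} - \frac{\log{\left(u^{2} + \frac{2}{9} \right)}}{9} + \frac{178 \sqrt{2} \operatorname{atan}{\left(\frac{3 \sqrt{2} u}{2} \right)}}{243}; value = - \frac{9 \log{\left(\frac{83}{6} \right)}}{2} - \frac{178 \sqrt{2} \operatorname{atan}{\left(3 \sqrt{2} \right)}}{243} - \frac{4 \log{\left(\frac{19}{3} \right)}}{9} - \frac{\log{\left(\frac{38}{9} \right)}}{9} + \frac{\log{\left(\frac{83}{9} \right)}}{9} + \frac{151}{162} + \frac{178 \sqrt{2} \operatorname{atan}{\left(\frac{9 \sqrt{2}}{2} \right)}}{243}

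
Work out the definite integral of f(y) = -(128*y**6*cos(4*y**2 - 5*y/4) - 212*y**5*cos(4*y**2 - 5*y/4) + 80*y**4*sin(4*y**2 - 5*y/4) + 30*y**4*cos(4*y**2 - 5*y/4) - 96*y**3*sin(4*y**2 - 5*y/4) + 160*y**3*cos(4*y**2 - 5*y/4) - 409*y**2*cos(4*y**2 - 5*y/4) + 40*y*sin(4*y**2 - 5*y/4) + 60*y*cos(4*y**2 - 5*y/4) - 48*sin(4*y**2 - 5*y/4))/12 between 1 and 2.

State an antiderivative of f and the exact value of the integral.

Recognize the product-rule pattern: f = u'v + uv' with u = -4*y**5/3 + 2*y**4 - 5*y**2/3 + 4*y, v = sin(4*y**2 - 5*y/4), so integration by parts undoes it.
F(y) = -4*y**5*sin(4*y**2 - 5*y/4)/3 + 2*y**4*sin(4*y**2 - 5*y/4) - 5*y**2*sin(4*y**2 - 5*y/4)/3 + 4*y*sin(4*y**2 - 5*y/4) is an antiderivative of f.
Check: d/dy[-4*y**5*sin(4*y**2 - 5*y/4)/3 + 2*y**4*sin(4*y**2 - 5*y/4) - 5*y**2*sin(4*y**2 - 5*y/4)/3 + 4*y*sin(4*y**2 - 5*y/4)] = -32*y**6*cos(4*y**2 - 5*y/4)/3 + 53*y**5*cos(4*y**2 - 5*y/4)/3 - 20*y**4*sin(4*y**2 - 5*y/4)/3 - 5*y**4*cos(4*y**2 - 5*y/4)/2 + 8*y**3*sin(4*y**2 - 5*y/4) - 40*y**3*cos(4*y**2 - 5*y/4)/3 + 409*y**2*cos(4*y**2 - 5*y/4)/12 - 10*y*sin(4*y**2 - 5*y/4)/3 - 5*y*cos(4*y**2 - 5*y/4) + 4*sin(4*y**2 - 5*y/4), which equals f(y).
F(2) = -28*sin(27/2)/3; F(1) = 3*sin(11/4).
Integral = F(2) - F(1) = -28*sin(27/2)/3 - 3*sin(11/4).

Antiderivative: F(y) = -4*y**5*sin(4*y**2 - 5*y/4)/3 + 2*y**4*sin(4*y**2 - 5*y/4) - 5*y**2*sin(4*y**2 - 5*y/4)/3 + 4*y*sin(4*y**2 - 5*y/4); value = -28*sin(27/2)/3 - 3*sin(11/4)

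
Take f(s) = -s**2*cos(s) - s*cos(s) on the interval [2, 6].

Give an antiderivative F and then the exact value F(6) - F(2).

Integrate term by term and add the pieces.
F(s) = -s**2*sin(s) - s*sin(s) - 2*s*cos(s) + 2*sin(s) - cos(s) is an antiderivative of f.
Check: d/ds[-s**2*sin(s) - s*sin(s) - 2*s*cos(s) + 2*sin(s) - cos(s)] = -s**2*cos(s) - s*cos(s) = f(s).
F(6) = -13*cos(6) - 40*sin(6); F(2) = -4*sin(2) - 5*cos(2).
Integral = F(6) - F(2) = -13*cos(6) + 5*cos(2) + 4*sin(2) - 40*sin(6).

Antiderivative: F(s) = -s**2*sin(s) - s*sin(s) - 2*s*cos(s) + 2*sin(s) - cos(s); value = -13*cos(6) + 5*cos(2) + 4*sin(2) - 40*sin(6)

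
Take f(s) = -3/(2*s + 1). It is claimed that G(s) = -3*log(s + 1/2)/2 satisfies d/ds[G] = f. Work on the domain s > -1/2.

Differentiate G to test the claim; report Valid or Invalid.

d/ds[G] = -3/(2*s + 1)
This equals f(s) exactly, so the claim holds.

Valid - the claim checks out under differentiation.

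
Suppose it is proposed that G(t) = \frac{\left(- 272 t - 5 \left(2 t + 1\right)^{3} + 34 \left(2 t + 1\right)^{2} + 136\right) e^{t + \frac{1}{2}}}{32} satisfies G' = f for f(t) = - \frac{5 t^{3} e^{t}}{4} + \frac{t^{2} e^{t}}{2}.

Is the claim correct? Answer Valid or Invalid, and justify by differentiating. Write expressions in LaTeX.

Invalid: d/dt[G] - f = - \frac{5 t^{3} e^{\frac{1}{2}} e^{t}}{4} + \frac{5 t^{3} e^{t}}{4} - \frac{11 t^{2} e^{\frac{1}{2}} e^{t}}{8} - \frac{t^{2} e^{t}}{2} - \frac{7 t e^{\frac{1}{2}} e^{t}}{16} - \frac{e^{\frac{1}{2}} e^{t}}{32}, which is not 0.

d/dt[G] = - \frac{5 t^{3} e^{\frac{1}{2}} e^{t}}{4} - \frac{11 t^{2} e^{\frac{1}{2}} e^{t}}{8} - \frac{7 t e^{\frac{1}{2}} e^{t}}{16} - \frac{e^{\frac{1}{2}} e^{t}}{32}
d/dt[G] - f(t) = - \frac{5 t^{3} e^{\frac{1}{2}} e^{t}}{4} + \frac{5 t^{3} e^{t}}{4} - \frac{11 t^{2} e^{\frac{1}{2}} e^{t}}{8} - \frac{t^{2} e^{t}}{2} - \frac{7 t e^{\frac{1}{2}} e^{t}}{16} - \frac{e^{\frac{1}{2}} e^{t}}{32} != 0.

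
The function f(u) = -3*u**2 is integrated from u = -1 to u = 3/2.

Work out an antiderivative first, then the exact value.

Antiderivative: F(u) = -u**3; value = -35/8

Whatever form F(u) takes, F'(u) = f(u) is non-negotiable.
F(u) = -u**3 is an antiderivative of f.
Check: d/du[-u**3] = -3*u**2 = f(u).
F(3/2) = -27/8; F(-1) = 1.
Integral = F(3/2) - F(-1) = -35/8.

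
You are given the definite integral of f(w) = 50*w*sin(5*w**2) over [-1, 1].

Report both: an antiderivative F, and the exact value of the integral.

Antiderivative: F(w) = -5*cos(5*w**2); value = 0

f matches the chain-rule pattern g'(h)*h' with inner function h(w) = 5*w**2; substituting u = h(w) collapses the integral.
F(w) = -5*cos(5*w**2) is an antiderivative of f.
Check: d/dw[-5*cos(5*w**2)] = 50*w*sin(5*w**2) = f(w).
F(1) = -5*cos(5); F(-1) = -5*cos(5).
Integral = F(1) - F(-1) = 0.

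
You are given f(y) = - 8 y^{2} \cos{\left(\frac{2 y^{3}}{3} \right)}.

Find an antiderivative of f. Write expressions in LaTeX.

An antiderivative is F(y) = - 4 \sin{\left(\frac{2 y^{3}}{3} \right)}.

f matches the chain-rule pattern g'(h)*h' with inner function h(y) = \frac{2 y^{3}}{3}; substituting u = h(y) collapses the integral.
Check: d/dy[- 4 \sin{\left(\frac{2 y^{3}}{3} \right)}] = - 8 y^{2} \cos{\left(\frac{2 y^{3}}{3} \right)} = f(y).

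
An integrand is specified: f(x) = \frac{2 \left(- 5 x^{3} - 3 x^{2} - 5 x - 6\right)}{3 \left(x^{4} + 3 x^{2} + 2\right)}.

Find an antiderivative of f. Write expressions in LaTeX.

An antiderivative is F(x) = - \frac{5 \log{\left(x^{2} + 2 \right)}}{3} - 2 \operatorname{atan}{\left(x \right)}.

Whatever form F(x) takes, F'(x) = f(x) is non-negotiable.
Check: d/dx[- \frac{5 \log{\left(x^{2} + 2 \right)}}{3} - 2 \operatorname{atan}{\left(x \right)}] = \frac{- 10 x^{3} - 6 x^{2} - 10 x - 12}{3 x^{4} + 9 x^{2} + 6}, which equals f(x).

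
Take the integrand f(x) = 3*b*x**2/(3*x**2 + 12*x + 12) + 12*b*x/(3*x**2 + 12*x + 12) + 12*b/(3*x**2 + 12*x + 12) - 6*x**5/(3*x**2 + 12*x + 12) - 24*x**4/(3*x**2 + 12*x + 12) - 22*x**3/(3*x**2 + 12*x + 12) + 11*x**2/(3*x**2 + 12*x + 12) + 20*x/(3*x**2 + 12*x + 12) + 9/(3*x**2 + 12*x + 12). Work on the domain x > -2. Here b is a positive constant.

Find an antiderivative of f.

An antiderivative is F(x) = b*x - x**4/2 + x**2/3 + x + 1/(x + 2).

The integrand splits into summands that can be handled one at a time.
Check: d/dx[b*x - x**4/2 + x**2/3 + x + 1/(x + 2)] = (3*b*x**2 + 12*b*x + 12*b - 6*x**5 - 24*x**4 - 22*x**3 + 11*x**2 + 20*x + 9)/(3*x**2 + 12*x + 12), which equals f(x).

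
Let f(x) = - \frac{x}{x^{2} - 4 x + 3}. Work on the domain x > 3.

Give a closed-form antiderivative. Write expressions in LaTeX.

An antiderivative is F(x) = - \frac{3 \log{\left(x - 3 \right)}}{2} + \frac{\log{\left(x - 1 \right)}}{2}.

The denominator factors as \left(x - 3\right) \left(x - 1\right); partial fractions split f into directly integrable pieces: \frac{1}{2 \left(x - 1\right)} - \frac{3}{2 \left(x - 3\right)}.
Check: d/dx[- \frac{3 \log{\left(x - 3 \right)}}{2} + \frac{\log{\left(x - 1 \right)}}{2}] = - \frac{x}{x^{2} - 4 x + 3} = f(x).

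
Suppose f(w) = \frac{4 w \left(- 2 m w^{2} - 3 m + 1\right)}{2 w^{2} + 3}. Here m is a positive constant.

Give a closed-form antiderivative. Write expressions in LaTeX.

A first test for any F(w): its w-derivative must equal f(w) identically.
Check: d/dw[- 2 m w^{2} + \log{\left(w^{2} + \frac{3}{2} \right)}] = \frac{- 8 m w^{3} - 12 m w + 4 w}{2 w^{2} + 3}, which equals f(w).

An antiderivative is F(w) = - 2 m w^{2} + \log{\left(w^{2} + \frac{3}{2} \right)}.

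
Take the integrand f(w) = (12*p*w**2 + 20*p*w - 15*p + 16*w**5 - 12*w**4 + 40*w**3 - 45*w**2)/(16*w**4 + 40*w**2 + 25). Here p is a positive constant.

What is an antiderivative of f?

A candidate is checked by its d/dw: the result must match f(w).
Check: d/dw[2*p*w**2/(4*w**2 + 5) - 3*p*w/(4*w**2 + 5) + 2*w**4/(4*w**2 + 5) - 3*w**3/(4*w**2 + 5)] = (12*p*w**2 + 20*p*w - 15*p + 16*w**5 - 12*w**4 + 40*w**3 - 45*w**2)/(16*w**4 + 40*w**2 + 25) = f(w).

An antiderivative is F(w) = 2*p*w**2/(4*w**2 + 5) - 3*p*w/(4*w**2 + 5) + 2*w**4/(4*w**2 + 5) - 3*w**3/(4*w**2 + 5).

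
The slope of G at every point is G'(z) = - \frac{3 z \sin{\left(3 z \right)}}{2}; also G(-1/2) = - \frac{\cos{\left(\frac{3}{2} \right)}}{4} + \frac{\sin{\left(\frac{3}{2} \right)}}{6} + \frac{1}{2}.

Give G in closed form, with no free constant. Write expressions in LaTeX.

G(z) = \frac{3 z \cos{\left(3 z \right)} - \sin{\left(3 z \right)} + 3}{6}

For G(z) to be correct, d/dz[G] must agree with the stated G'(z) identically.
A general antiderivative is \frac{z \cos{\left(3 z \right)}}{2} - \frac{\sin{\left(3 z \right)}}{6} + C.
The condition gives C = - \frac{\cos{\left(\frac{3}{2} \right)}}{4} + \frac{\sin{\left(\frac{3}{2} \right)}}{6} + \frac{1}{2} - (- \frac{\cos{\left(\frac{3}{2} \right)}}{4} + \frac{\sin{\left(\frac{3}{2} \right)}}{6}) = \frac{1}{2}.
So G(z) = \frac{3 z \cos{\left(3 z \right)} - \sin{\left(3 z \right)} + 3}{6}.
Check: d/dz[\frac{3 z \cos{\left(3 z \right)} - \sin{\left(3 z \right)} + 3}{6}] = - \frac{3 z \sin{\left(3 z \right)}}{2} = G'(z).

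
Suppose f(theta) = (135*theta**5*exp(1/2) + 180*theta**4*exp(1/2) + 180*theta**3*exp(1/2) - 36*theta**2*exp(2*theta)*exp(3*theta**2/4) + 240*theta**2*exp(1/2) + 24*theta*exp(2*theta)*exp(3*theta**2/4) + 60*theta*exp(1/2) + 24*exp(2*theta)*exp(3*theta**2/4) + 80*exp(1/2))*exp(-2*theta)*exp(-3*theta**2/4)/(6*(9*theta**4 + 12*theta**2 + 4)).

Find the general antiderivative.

F(theta) = -(15*theta**2*exp(1/2)*exp(-2*theta)*exp(-3*theta**2/4) - 6*theta + 2 + 10*exp(1/2)*exp(-2*theta)*exp(-3*theta**2/4))/(3*(3*theta**2 + 2)) + C

A first test for any F(theta): its theta-derivative must equal f(theta) identically.
Check: d/dtheta[-(15*theta**2*exp(1/2)*exp(-2*theta)*exp(-3*theta**2/4) - 6*theta + 2 + 10*exp(1/2)*exp(-2*theta)*exp(-3*theta**2/4))/(3*(3*theta**2 + 2))] = (135*theta**5*exp(1/2)*exp(3*theta**2/4) + 180*theta**4*exp(1/2)*exp(3*theta**2/4) + 180*theta**3*exp(1/2)*exp(3*theta**2/4) - 36*theta**2*exp(2*theta)*exp(3*theta**2/2) + 240*theta**2*exp(1/2)*exp(3*theta**2/4) + 24*theta*exp(2*theta)*exp(3*theta**2/2) + 60*theta*exp(1/2)*exp(3*theta**2/4) + 24*exp(2*theta)*exp(3*theta**2/2) + 80*exp(1/2)*exp(3*theta**2/4))/(54*theta**4*exp(2*theta)*exp(3*theta**2/2) + 72*theta**2*exp(2*theta)*exp(3*theta**2/2) + 24*exp(2*theta)*exp(3*theta**2/2)), which equals f(theta).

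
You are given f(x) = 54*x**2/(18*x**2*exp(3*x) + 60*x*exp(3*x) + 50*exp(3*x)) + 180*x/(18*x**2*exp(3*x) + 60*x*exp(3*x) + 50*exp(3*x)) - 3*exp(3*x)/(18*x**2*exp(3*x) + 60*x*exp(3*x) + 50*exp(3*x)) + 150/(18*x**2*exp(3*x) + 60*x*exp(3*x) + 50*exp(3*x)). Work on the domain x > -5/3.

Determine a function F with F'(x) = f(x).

The integrand splits into summands that can be handled one at a time.
Check: d/dx[(-6*x + exp(3*x) - 10)*exp(-3*x)/(2*(3*x + 5))] = (54*x**2 + 180*x - 3*exp(3*x) + 150)/(18*x**2*exp(3*x) + 60*x*exp(3*x) + 50*exp(3*x)), which equals f(x).

An antiderivative is F(x) = (-6*x + exp(3*x) - 10)*exp(-3*x)/(2*(3*x + 5)).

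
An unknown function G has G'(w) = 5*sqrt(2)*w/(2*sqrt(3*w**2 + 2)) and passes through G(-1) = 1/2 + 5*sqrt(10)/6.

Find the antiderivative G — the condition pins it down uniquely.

G(w) = (5*sqrt(2)*sqrt(3*w**2 + 2) + 3)/6

G'(w) matches the chain-rule pattern g'(h)*h' with inner function h(w) = 3*w**2/2 + 1; substituting u = h(w) collapses the integral.
A general antiderivative is 5*sqrt(3*w**2/2 + 1)/3 + C.
The condition gives C = 1/2 + 5*sqrt(10)/6 - (5*sqrt(10)/6) = 1/2.
So G(w) = (5*sqrt(2)*sqrt(3*w**2 + 2) + 3)/6.
Check: d/dw[(5*sqrt(2)*sqrt(3*w**2 + 2) + 3)/6] = 5*sqrt(2)*w/(2*sqrt(3*w**2 + 2)) = G'(w).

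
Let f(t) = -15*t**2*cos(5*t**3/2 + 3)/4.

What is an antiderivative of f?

f matches the chain-rule pattern g'(h)*h' with inner function h(t) = 5*t**3/2 + 3; substituting u = h(t) collapses the integral.
Check: d/dt[-sin(5*t**3/2 + 3)/2] = -15*t**2*cos(5*t**3/2 + 3)/4 = f(t).

An antiderivative is F(t) = -sin(5*t**3/2 + 3)/2.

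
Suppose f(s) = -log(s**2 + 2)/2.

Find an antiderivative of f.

A candidate is checked by its d/ds: the result must match f(s).
Check: d/ds[(-s*log(s**2 + 2) + 2*s - 2*sqrt(2)*atan(sqrt(2)*s/2))/2] = -log(s**2 + 2)/2 = f(s).

An antiderivative is F(s) = (-s*log(s**2 + 2) + 2*s - 2*sqrt(2)*atan(sqrt(2)*s/2))/2.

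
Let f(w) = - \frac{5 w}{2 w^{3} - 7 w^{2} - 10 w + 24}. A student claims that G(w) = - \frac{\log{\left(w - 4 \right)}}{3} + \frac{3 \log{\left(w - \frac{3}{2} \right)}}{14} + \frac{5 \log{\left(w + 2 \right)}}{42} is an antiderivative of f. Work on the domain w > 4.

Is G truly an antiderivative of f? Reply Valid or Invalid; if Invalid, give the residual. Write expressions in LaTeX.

d/dw[G] = - \frac{5 w}{4 w^{3} - 14 w^{2} - 20 w + 48}
d/dw[G] - f(w) = \frac{5 w}{4 w^{3} - 14 w^{2} - 20 w + 48} != 0.

Invalid: d/dw[G] - f = \frac{5 w}{4 w^{3} - 14 w^{2} - 20 w + 48}, which is not 0.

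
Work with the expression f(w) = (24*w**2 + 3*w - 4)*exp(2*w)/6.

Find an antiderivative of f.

f has the shape u'v + uv' for u = 2*w**2 - 7*w/4 + 13/24 and v = exp(2*w) — it is the derivative of the product u*v.
Check: d/dw[2*w**2*exp(2*w) - 7*w*exp(2*w)/4 + 13*exp(2*w)/24] = 4*w**2*exp(2*w) + w*exp(2*w)/2 - 2*exp(2*w)/3, which equals f(w).

An antiderivative is F(w) = 2*w**2*exp(2*w) - 7*w*exp(2*w)/4 + 13*exp(2*w)/24.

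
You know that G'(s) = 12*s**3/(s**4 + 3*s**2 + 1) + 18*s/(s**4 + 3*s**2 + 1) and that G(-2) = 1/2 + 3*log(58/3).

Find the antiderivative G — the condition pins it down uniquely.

The substitution u = 2*s**4/3 + 2*s**2 + 2/3 works: G'(s) is exactly (dG/du)*(du/ds) for that inner function.
A general antiderivative is 3*log(2*s**4/3 + 2*s**2 + 2/3) + C.
The condition gives C = 1/2 + 3*log(58/3) - (3*log(58/3)) = 1/2.
So G(s) = 3*log(s**4/3 + s**2 + 1/3) + 1/2 + 3*log(2).
Check: d/ds[3*log(s**4/3 + s**2 + 1/3) + 1/2 + 3*log(2)] = (12*s**3 + 18*s)/(s**4 + 3*s**2 + 1), which equals G'(s).

G(s) = 3*log(s**4/3 + s**2 + 1/3) + 1/2 + 3*log(2)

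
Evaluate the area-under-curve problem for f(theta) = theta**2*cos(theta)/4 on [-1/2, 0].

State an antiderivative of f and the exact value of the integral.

Antiderivative: F(theta) = (theta**2*sin(theta) + 2*theta*cos(theta) - 2*sin(theta))/4; value = -7*sin(1/2)/16 + cos(1/2)/4

Check any antiderivative F(theta) by computing F'(theta) and comparing it with f(theta).
F(theta) = (theta**2*sin(theta) + 2*theta*cos(theta) - 2*sin(theta))/4 is an antiderivative of f.
Check: d/dtheta[(theta**2*sin(theta) + 2*theta*cos(theta) - 2*sin(theta))/4] = theta**2*cos(theta)/4 = f(theta).
F(0) = 0; F(-1/2) = -cos(1/2)/4 + 7*sin(1/2)/16.
Integral = F(0) - F(-1/2) = -7*sin(1/2)/16 + cos(1/2)/4.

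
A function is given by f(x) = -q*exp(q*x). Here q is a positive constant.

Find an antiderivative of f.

An antiderivative is F(x) = -exp(q*x).

An antiderivative F(x) passes only if d/dx[F] lands on f(x) exactly.
Check: d/dx[-exp(q*x)] = -q*exp(q*x) = f(x).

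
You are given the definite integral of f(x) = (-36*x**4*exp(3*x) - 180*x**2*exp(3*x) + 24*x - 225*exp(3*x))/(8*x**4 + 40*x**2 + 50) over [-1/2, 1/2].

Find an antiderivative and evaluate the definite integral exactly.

Since d/dx undoes antidifferentiation here, F'(x) = f(x) is required of F(x).
F(x) = (-6*x**2*exp(3*x) - 15*exp(3*x) - 6)/(4*x**2 + 10) is an antiderivative of f.
Check: d/dx[(-6*x**2*exp(3*x) - 15*exp(3*x) - 6)/(4*x**2 + 10)] = (-36*x**4*exp(3*x) - 180*x**2*exp(3*x) + 24*x - 225*exp(3*x))/(8*x**4 + 40*x**2 + 50) = f(x).
F(1/2) = -3*exp(3/2)/2 - 6/11; F(-1/2) = -6/11 - 3*exp(-3/2)/2.
Integral = F(1/2) - F(-1/2) = -3*exp(3/2)/2 + 3*exp(-3/2)/2.

Antiderivative: F(x) = (-6*x**2*exp(3*x) - 15*exp(3*x) - 6)/(4*x**2 + 10); value = -3*exp(3/2)/2 + 3*exp(-3/2)/2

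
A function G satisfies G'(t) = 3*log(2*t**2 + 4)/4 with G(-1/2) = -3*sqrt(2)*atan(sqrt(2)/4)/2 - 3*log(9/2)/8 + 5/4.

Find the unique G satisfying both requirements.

G(t) = 3*t*log(2*t**2 + 4)/4 - 3*t/2 + 3*sqrt(2)*atan(sqrt(2)*t/2)/2 + 1/2

Since d/dt undoes antidifferentiation here, G(t) must give back the stated G'(t).
A general antiderivative is 3*t*log(2*t**2 + 4)/4 - 3*t/2 + 3*sqrt(2)*atan(sqrt(2)*t/2)/2 + C.
The condition gives C = -3*sqrt(2)*atan(sqrt(2)/4)/2 - 3*log(9/2)/8 + 5/4 - (-3*sqrt(2)*atan(sqrt(2)/4)/2 - 3*log(9/2)/8 + 3/4) = 1/2.
So G(t) = 3*t*log(2*t**2 + 4)/4 - 3*t/2 + 3*sqrt(2)*atan(sqrt(2)*t/2)/2 + 1/2.
Check: d/dt[3*t*log(2*t**2 + 4)/4 - 3*t/2 + 3*sqrt(2)*atan(sqrt(2)*t/2)/2 + 1/2] = 3*log(t**2 + 2)/4 + 3*log(2)/4, which equals G'(t).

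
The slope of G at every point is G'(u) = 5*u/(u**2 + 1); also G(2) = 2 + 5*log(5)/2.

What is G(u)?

G'(u) matches the chain-rule pattern g'(h)*h' with inner function h(u) = u**2 + 1; substituting w = h(u) collapses the integral.
A general antiderivative is 5*log(u**2 + 1)/2 + C.
The condition gives C = 2 + 5*log(5)/2 - (5*log(5)/2) = 2.
So G(u) = 5*log(u**2 + 1)/2 + 2.
Check: d/du[5*log(u**2 + 1)/2 + 2] = 5*u/(u**2 + 1) = G'(u).

G(u) = 5*log(u**2 + 1)/2 + 2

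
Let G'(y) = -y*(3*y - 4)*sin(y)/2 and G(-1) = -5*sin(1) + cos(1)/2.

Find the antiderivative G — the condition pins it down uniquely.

G(y) = 3*y**2*cos(y)/2 - 3*y*sin(y) - 2*y*cos(y) + 2*sin(y) - 3*cos(y)

Any candidate G(y) must reproduce the stated G'(y) exactly.
A general antiderivative is 3*y**2*cos(y)/2 - 3*y*sin(y) - 2*y*cos(y) + 2*sin(y) - 3*cos(y) + C.
The condition gives C = -5*sin(1) + cos(1)/2 - (-5*sin(1) + cos(1)/2) = 0.
So G(y) = 3*y**2*cos(y)/2 - 3*y*sin(y) - 2*y*cos(y) + 2*sin(y) - 3*cos(y).
Check: d/dy[3*y**2*cos(y)/2 - 3*y*sin(y) - 2*y*cos(y) + 2*sin(y) - 3*cos(y)] = -3*y**2*sin(y)/2 + 2*y*sin(y), which equals G'(y).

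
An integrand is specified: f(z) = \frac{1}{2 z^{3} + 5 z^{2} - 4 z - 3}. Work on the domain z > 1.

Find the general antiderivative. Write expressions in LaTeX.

Factor the denominator (\left(z - 1\right) \left(z + 3\right) \left(2 z + 1\right)) and decompose: f = - \frac{4}{15 \left(2 z + 1\right)} + \frac{1}{20 \left(z + 3\right)} + \frac{1}{12 \left(z - 1\right)}; each piece integrates to a log, atan, or power term.
Check: d/dz[\frac{\log{\left(z - 1 \right)}}{12} - \frac{2 \log{\left(z + \frac{1}{2} \right)}}{15} + \frac{\log{\left(z + 3 \right)}}{20}] = \frac{1}{2 z^{3} + 5 z^{2} - 4 z - 3} = f(z).

F(z) = \frac{\log{\left(z - 1 \right)}}{12} - \frac{2 \log{\left(z + \frac{1}{2} \right)}}{15} + \frac{\log{\left(z + 3 \right)}}{20} + C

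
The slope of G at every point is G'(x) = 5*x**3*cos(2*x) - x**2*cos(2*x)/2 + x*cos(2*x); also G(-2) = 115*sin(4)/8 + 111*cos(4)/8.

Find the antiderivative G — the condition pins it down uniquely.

Integrate term by term and add the pieces.
A general antiderivative is 5*x**3*sin(2*x)/2 - x**2*sin(2*x)/4 + 15*x**2*cos(2*x)/4 - 13*x*sin(2*x)/4 - x*cos(2*x)/4 + sin(2*x)/8 - 13*cos(2*x)/8 + C.
The condition gives C = 115*sin(4)/8 + 111*cos(4)/8 - (115*sin(4)/8 + 111*cos(4)/8) = 0.
So G(x) = 5*x**3*sin(2*x)/2 - x**2*sin(2*x)/4 + 15*x**2*cos(2*x)/4 - 13*x*sin(2*x)/4 - x*cos(2*x)/4 + sin(2*x)/8 - 13*cos(2*x)/8.
Check: d/dx[5*x**3*sin(2*x)/2 - x**2*sin(2*x)/4 + 15*x**2*cos(2*x)/4 - 13*x*sin(2*x)/4 - x*cos(2*x)/4 + sin(2*x)/8 - 13*cos(2*x)/8] = 5*x**3*cos(2*x) - x**2*cos(2*x)/2 + x*cos(2*x) = G'(x).

G(x) = 5*x**3*sin(2*x)/2 - x**2*sin(2*x)/4 + 15*x**2*cos(2*x)/4 - 13*x*sin(2*x)/4 - x*cos(2*x)/4 + sin(2*x)/8 - 13*cos(2*x)/8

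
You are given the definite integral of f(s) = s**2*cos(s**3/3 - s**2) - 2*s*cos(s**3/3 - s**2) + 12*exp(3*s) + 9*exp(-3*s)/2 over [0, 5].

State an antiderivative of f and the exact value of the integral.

Antiderivative: F(s) = 4*exp(3*s) + sin(s**3/3 - s**2) - 3*exp(-3*s)/2; value = -5/2 + sin(50/3) - 3*exp(-15)/2 + 4*exp(15)

Integrate term by term and add the pieces.
F(s) = 4*exp(3*s) + sin(s**3/3 - s**2) - 3*exp(-3*s)/2 is an antiderivative of f.
Check: d/ds[4*exp(3*s) + sin(s**3/3 - s**2) - 3*exp(-3*s)/2] = (2*s**2*exp(3*s)*cos(s**3/3 - s**2) - 4*s*exp(3*s)*cos(s**3/3 - s**2) + 24*exp(6*s) + 9)*exp(-3*s)/2, which equals f(s).
F(5) = sin(50/3) - 3*exp(-15)/2 + 4*exp(15); F(0) = 5/2.
Integral = F(5) - F(0) = -5/2 + sin(50/3) - 3*exp(-15)/2 + 4*exp(15).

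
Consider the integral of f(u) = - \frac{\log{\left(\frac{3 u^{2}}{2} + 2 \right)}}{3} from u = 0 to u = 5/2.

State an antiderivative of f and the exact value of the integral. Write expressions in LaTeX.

Antiderivative: F(u) = - \frac{3 u \log{\left(\frac{3 u^{2}}{2} + 2 \right)} - 6 u + 4 \sqrt{3} \operatorname{atan}{\left(\frac{\sqrt{3} u}{2} \right)}}{9}; value = - \frac{5 \log{\left(\frac{91}{8} \right)}}{6} - \frac{4 \sqrt{3} \operatorname{atan}{\left(\frac{5 \sqrt{3}}{4} \right)}}{9} + \frac{5}{3}

Check any antiderivative F(u) by computing F'(u) and comparing it with f(u).
F(u) = - \frac{3 u \log{\left(\frac{3 u^{2}}{2} + 2 \right)} - 6 u + 4 \sqrt{3} \operatorname{atan}{\left(\frac{\sqrt{3} u}{2} \right)}}{9} is an antiderivative of f.
Check: d/du[- \frac{3 u \log{\left(\frac{3 u^{2}}{2} + 2 \right)} - 6 u + 4 \sqrt{3} \operatorname{atan}{\left(\frac{\sqrt{3} u}{2} \right)}}{9}] = - \frac{\log{\left(\frac{3 u^{2}}{2} + 2 \right)}}{3} = f(u).
F(5/2) = - \frac{5 \log{\left(\frac{91}{8} \right)}}{6} - \frac{4 \sqrt{3} \operatorname{atan}{\left(\frac{5 \sqrt{3}}{4} \right)}}{9} + \frac{5}{3}; F(0) = 0.
Integral = F(5/2) - F(0) = - \frac{5 \log{\left(\frac{91}{8} \right)}}{6} - \frac{4 \sqrt{3} \operatorname{atan}{\left(\frac{5 \sqrt{3}}{4} \right)}}{9} + \frac{5}{3}.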